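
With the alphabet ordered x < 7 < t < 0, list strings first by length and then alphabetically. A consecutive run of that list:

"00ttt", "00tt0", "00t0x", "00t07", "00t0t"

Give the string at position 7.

Continuing the enumeration 2 steps past 00t0t: 00t0t → 00t00 → (answer).

000xx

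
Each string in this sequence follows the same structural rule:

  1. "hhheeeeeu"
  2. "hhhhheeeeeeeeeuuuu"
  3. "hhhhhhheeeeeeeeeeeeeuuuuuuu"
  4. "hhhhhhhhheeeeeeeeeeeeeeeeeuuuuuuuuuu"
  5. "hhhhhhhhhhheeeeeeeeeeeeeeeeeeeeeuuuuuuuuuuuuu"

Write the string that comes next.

Reading off run lengths: h runs 3, 5, 7, 9, 11; e runs 5, 9, 13, 17, 21; u runs 1, 4, 7, 10, 13 — each is linear in n (n = 1, 2, …).
For the next term, n = 6, so the run lengths are 13, 25, 16.

hhhhhhhhhhhhheeeeeeeeeeeeeeeeeeeeeeeeeuuuuuuuuuuuuuuuu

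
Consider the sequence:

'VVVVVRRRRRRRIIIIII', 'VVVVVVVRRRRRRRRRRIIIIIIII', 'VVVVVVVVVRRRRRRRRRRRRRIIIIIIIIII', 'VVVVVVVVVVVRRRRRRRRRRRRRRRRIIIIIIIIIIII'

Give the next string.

VVVVVVVVVVVVVRRRRRRRRRRRRRRRRRRRIIIIIIIIIIIIII

Reading off run lengths: V runs 5, 7, 9, 11; R runs 7, 10, 13, 16; I runs 6, 8, 10, 12 — each is linear in n, where the shown terms are n = 2, 3, 4, 5.
At n = 6 the blocks have lengths 13, 19, 14.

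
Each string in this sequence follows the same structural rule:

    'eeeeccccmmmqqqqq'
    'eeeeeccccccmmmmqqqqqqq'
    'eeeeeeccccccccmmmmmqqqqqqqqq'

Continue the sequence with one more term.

The n-th term is n+2 e's then 2n c's then n+1 m's then 2n+1 q's, where the shown terms are n = 2, 3, 4.
For the next term, n = 5, so the run lengths are 7, 10, 6, 11.

eeeeeeeccccccccccmmmmmmqqqqqqqqqqq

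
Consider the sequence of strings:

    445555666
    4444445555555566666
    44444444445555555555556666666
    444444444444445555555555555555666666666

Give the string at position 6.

The n-th term is 4n-2 4's then 4n 5's then 2n+1 6's (n = 1, 2, …).
At n = 6 the blocks have lengths 22, 24, 13.

44444444444444444444445555555555555555555555556666666666666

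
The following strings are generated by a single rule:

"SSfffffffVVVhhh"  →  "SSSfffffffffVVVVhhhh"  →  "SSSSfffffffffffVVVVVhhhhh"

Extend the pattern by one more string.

SSSSSfffffffffffffVVVVVVhhhhhh

Each string has the form S^{n-1} f^{2n+1} V^{n} h^{n}, where the shown terms are n = 3, 4, 5.
At n = 6 the blocks have lengths 5, 13, 6, 6.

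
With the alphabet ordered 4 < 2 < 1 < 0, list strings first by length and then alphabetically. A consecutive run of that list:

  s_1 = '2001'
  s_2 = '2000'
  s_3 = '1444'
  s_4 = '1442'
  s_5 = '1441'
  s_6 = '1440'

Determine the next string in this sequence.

1424

Treat 1440 as a base-4 numeral over the given alphabet and add one, carrying through any trailing 0's.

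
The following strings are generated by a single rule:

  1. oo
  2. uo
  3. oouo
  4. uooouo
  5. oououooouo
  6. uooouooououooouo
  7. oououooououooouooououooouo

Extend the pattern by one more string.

This is a Fibonacci-style word recurrence s(k) = s(k−2)·s(k−1): e.g. oo·uo = oouo.
The next term joins uooouooououooouo and oououooououooouooououooouo.

uooouooououooouooououooououooouooououooouo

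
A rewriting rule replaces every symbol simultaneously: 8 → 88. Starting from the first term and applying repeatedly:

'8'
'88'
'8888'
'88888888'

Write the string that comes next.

Rewriting each symbol of 88888888: 8→88, 8→88, 8→88, 8→88, 8→88, 8→88, 8→88, 8→88, which concatenates to 88 88 88 88 88 88 88 88.

8888888888888888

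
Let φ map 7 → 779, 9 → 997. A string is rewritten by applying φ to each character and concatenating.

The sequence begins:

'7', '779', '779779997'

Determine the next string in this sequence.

779779997779779997997997779

Expanding 779779997: 7→779, 7→779, 9→997, 7→779, 7→779, 9→997, 9→997, 9→997, 7→779. Concatenated: 779 779 997 779 779 997 997 997 779.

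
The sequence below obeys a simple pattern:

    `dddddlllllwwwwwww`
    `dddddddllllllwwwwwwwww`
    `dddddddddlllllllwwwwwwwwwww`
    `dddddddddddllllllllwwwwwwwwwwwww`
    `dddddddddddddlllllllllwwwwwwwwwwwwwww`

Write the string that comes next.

The n-th term is 2n-1 d's then n+2 l's then 2n+1 w's, where the shown terms are n = 3, 4, 5, 6, 7.
For the next term, n = 8, so the run lengths are 15, 10, 17.

dddddddddddddddllllllllllwwwwwwwwwwwwwwwww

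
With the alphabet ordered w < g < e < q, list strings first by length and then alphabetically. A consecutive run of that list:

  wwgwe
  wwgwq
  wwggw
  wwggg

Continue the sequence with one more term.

The successor of wwggg increments the rightmost position that isn't already q and resets every position after it to w.

wwgge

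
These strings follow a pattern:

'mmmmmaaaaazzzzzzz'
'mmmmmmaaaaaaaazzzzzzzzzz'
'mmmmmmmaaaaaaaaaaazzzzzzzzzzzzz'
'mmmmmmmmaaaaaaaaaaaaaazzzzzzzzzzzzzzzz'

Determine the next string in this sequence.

mmmmmmmmmaaaaaaaaaaaaaaaaazzzzzzzzzzzzzzzzzzz

The n-th term is n+3 m's then 3n-1 a's then 3n+1 z's, where the shown terms are n = 2, 3, 4, 5.
Setting n = 6 gives 9, 17, 19 characters in each block.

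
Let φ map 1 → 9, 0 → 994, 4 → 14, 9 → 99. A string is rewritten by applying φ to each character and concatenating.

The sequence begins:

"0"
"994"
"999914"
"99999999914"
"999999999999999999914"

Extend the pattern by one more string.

99999999999999999999999999999999999999914

φ(999999999999999999914) expands symbol-by-symbol to 99 99 99 99 99 99 99 99 99 99 99 99 99 99 99 99 99 99 99 9 14; joining the 21 pieces gives the next term.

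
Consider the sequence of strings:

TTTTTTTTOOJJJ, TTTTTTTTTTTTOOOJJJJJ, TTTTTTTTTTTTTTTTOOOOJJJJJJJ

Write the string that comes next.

Reading off run lengths: T runs 8, 12, 16; O runs 2, 3, 4; J runs 3, 5, 7 — each is linear in n, where the shown terms are n = 2, 3, 4.
Setting n = 5 gives 20, 5, 9 characters in each block.

TTTTTTTTTTTTTTTTTTTTOOOOOJJJJJJJJJ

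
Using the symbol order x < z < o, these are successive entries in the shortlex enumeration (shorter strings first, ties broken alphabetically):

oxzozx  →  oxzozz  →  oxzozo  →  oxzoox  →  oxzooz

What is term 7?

Stepping forward 2 times from oxzooz: oxzooz → oxzooo, then the target.

oxoxxx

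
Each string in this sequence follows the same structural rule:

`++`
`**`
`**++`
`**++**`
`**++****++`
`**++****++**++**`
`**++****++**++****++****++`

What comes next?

**++****++**++****++****++**++****++**++**

From term 3 onward, concatenate the last term with the second-to-last: **·++ = **++, **++·** = **++**, …
So term 8 is **++****++**++****++****++·**++****++**++**.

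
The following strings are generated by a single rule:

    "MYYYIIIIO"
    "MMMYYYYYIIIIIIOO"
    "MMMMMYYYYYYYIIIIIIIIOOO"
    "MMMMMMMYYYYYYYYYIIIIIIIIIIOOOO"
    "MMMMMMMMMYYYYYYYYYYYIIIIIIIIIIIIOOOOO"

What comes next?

MMMMMMMMMMMYYYYYYYYYYYYYIIIIIIIIIIIIIIOOOOOO

Term n consists of 2n-1 M's, followed by 2n+1 Y's, followed by 2n+2 I's, followed by n O's (n = 1, 2, …).
For the next term, n = 6, so the run lengths are 11, 13, 14, 6.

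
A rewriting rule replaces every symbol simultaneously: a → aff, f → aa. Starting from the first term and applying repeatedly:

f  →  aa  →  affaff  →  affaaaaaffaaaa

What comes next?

Applying the rule to each of the 14 symbols of affaaaaaffaaaa gives the pieces aff aa aa aff aff aff aff aff aa aa aff aff aff aff, which concatenate to the answer.

affaaaaaffaffaffaffaffaaaaaffaffaffaff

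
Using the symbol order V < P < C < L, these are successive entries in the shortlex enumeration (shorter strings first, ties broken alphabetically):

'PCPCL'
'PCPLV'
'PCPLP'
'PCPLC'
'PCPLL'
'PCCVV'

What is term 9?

PCCVL

Continuing the enumeration 3 steps past PCCVV: PCCVV → PCCVP → PCCVC → (answer).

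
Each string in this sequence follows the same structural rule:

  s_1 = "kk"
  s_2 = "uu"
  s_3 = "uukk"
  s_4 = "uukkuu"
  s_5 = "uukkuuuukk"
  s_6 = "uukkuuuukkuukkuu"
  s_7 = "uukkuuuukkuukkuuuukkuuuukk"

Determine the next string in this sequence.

This is a Fibonacci-style word recurrence s(k) = s(k−1)·s(k−2): e.g. uu·kk = uukk.
Continuing: uukkuuuukkuukkuuuukkuuuukk · uukkuuuukkuukkuu gives term 8.

uukkuuuukkuukkuuuukkuuuukkuukkuuuukkuukkuu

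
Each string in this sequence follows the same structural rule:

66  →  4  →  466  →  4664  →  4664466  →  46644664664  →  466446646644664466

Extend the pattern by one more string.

46644664664466446646644664664

From term 3 onward, concatenate the last term with the second-to-last: 4·66 = 466, 466·4 = 4664, …
The next term joins 466446646644664466 and 46644664664.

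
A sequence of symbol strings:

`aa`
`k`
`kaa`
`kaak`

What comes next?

This is a Fibonacci-style word recurrence s(k) = s(k−1)·s(k−2): e.g. k·aa = kaa.
The next term joins kaak and kaa.

kaakkaa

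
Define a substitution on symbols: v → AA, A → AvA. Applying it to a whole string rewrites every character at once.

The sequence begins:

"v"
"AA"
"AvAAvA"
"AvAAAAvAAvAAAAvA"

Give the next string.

AvAAAAvAAvAAvAAvAAAAvAAvAAAAvAAvAAvAAvAAAAvA

Replace each of the 16 characters of AvAAAAvAAvAAAAvA in place — AvA AA AvA AvA AvA AvA AA AvA AvA AA AvA AvA AvA AvA AA AvA — and concatenate.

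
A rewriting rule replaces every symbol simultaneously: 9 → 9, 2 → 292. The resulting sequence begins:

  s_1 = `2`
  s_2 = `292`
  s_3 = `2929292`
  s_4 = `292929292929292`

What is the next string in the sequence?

2929292929292929292929292929292

φ(292929292929292) expands symbol-by-symbol to 292 9 292 9 292 9 292 9 292 9 292 9 292 9 292; joining the 15 pieces gives the next term.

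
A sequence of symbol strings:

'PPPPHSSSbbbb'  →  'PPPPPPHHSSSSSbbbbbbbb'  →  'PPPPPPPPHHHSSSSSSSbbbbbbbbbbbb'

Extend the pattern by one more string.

Term n consists of 2n+2 P's, followed by n H's, followed by 2n+1 S's, followed by 4n b's (n = 1, 2, …).
For the next term, n = 4, so the run lengths are 10, 4, 9, 16.

PPPPPPPPPPHHHHSSSSSSSSSbbbbbbbbbbbbbbbb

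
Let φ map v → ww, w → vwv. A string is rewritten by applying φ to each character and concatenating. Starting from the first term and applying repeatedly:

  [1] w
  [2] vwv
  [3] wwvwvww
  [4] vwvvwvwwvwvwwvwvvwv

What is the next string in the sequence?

wwvwvwwwwvwvwwvwvvwvwwvwvwwvwvvwvwwvwvwwwwvwvww

φ(vwvvwvwwvwvwwvwvvwv) expands symbol-by-symbol to ww vwv ww ww vwv ww vwv vwv ww vwv ww vwv vwv ww vwv ww ww vwv ww; joining the 19 pieces gives the next term.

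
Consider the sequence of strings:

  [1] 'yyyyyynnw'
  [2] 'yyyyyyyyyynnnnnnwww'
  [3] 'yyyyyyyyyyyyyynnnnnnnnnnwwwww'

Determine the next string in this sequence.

yyyyyyyyyyyyyyyyyynnnnnnnnnnnnnnwwwwwww

Each string has the form y^{4n+2} n^{4n-2} w^{2n-1} (n = 1, 2, …).
For the next term, n = 4, so the run lengths are 18, 14, 7.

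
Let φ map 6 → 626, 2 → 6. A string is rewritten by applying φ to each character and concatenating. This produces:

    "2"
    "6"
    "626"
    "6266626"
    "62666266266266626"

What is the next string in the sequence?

62666266266266626626662662666266266266626

Applying the rule to each of the 17 symbols of 62666266266266626 gives the pieces 626 6 626 626 626 6 626 626 6 626 626 6 626 626 626 6 626, which concatenate to the answer.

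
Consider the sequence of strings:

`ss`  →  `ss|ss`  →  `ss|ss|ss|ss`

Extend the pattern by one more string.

Every step duplicates the string with '|' between the halves.
Doubling ss|ss|ss|ss with '|' between the halves:

ss|ss|ss|ss|ss|ss|ss|ss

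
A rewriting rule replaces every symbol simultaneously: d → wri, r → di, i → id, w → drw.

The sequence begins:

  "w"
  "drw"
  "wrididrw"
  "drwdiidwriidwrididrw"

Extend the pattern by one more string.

Applying the rule to each of the 20 symbols of drwdiidwriidwrididrw gives the pieces wri di drw wri id id wri drw di id id wri drw di id wri id wri di drw, which concatenate to the answer.

wrididrwwriididwridrwdiididwridrwdiidwriidwrididrw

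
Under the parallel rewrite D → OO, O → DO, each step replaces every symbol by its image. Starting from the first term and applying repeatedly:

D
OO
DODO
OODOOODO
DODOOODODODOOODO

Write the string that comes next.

OODOOODODODOOODOOODOOODODODOOODO

φ(DODOOODODODOOODO) expands symbol-by-symbol to OO DO OO DO DO DO OO DO OO DO OO DO DO DO OO DO; joining the 16 pieces gives the next term.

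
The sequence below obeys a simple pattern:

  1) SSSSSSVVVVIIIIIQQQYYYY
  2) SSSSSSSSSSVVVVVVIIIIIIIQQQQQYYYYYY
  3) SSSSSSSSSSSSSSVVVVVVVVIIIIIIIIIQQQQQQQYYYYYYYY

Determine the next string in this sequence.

SSSSSSSSSSSSSSSSSSVVVVVVVVVVIIIIIIIIIIIQQQQQQQQQYYYYYYYYYY

The n-th term is 4n-2 S's then 2n V's then 2n+1 I's then 2n-1 Q's then 2n Y's, where the shown terms are n = 2, 3, 4.
For the next term, n = 5, so the run lengths are 18, 10, 11, 9, 10.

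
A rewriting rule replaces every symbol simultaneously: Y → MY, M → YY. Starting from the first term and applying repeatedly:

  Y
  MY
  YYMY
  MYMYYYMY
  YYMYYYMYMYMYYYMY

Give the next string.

Applying the rule to each of the 16 symbols of YYMYYYMYMYMYYYMY gives the pieces MY MY YY MY MY MY YY MY YY MY YY MY MY MY YY MY, which concatenate to the answer.

MYMYYYMYMYMYYYMYYYMYYYMYMYMYYYMY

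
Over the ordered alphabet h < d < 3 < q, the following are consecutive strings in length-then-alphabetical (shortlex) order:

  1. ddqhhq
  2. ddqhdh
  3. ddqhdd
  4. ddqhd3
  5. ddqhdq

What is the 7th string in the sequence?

ddqh3d

Continuing the enumeration 2 steps past ddqhdq: ddqhdq → ddqh3h → (answer).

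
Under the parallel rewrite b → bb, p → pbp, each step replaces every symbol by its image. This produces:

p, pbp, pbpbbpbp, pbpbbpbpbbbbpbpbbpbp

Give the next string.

pbpbbpbpbbbbpbpbbpbpbbbbbbbbpbpbbpbpbbbbpbpbbpbp

Replace each of the 20 characters of pbpbbpbpbbbbpbpbbpbp in place — pbp bb pbp bb bb pbp bb pbp bb bb bb bb pbp bb pbp bb bb pbp bb pbp — and concatenate.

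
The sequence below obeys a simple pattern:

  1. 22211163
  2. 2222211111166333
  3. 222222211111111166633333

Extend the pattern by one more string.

22222222211111111111166663333333

Term n consists of 2n+1 2's, followed by 3n 1's, followed by n 6's, followed by 2n-1 3's (n = 1, 2, …).
Setting n = 4 gives 9, 12, 4, 7 characters in each block.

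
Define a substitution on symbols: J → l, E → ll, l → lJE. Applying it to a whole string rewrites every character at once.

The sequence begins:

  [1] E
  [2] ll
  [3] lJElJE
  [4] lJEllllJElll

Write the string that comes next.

lJEllllJElJElJElJEllllJElJElJE

Apply φ to lJEllllJElll symbol by symbol: l→lJE, J→l, E→ll, l→lJE, l→lJE, l→lJE, l→lJE, J→l, E→ll, l→lJE, l→lJE, l→lJE; joined: lJE l ll lJE lJE lJE lJE l ll lJE lJE lJE.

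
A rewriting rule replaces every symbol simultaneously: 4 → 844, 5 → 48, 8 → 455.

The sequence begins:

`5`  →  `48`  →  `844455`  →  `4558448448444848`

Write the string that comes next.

Rewriting the 16 symbols of 4558448448444848 one by one yields 844 48 48 455 844 844 455 844 844 455 844 844 844 455 844 455; concatenated:

8444848455844844455844844455844844844455844455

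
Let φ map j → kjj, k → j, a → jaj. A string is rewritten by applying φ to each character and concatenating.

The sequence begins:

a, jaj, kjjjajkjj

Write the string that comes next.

jkjjkjjkjjjajkjjjkjjkjj

Expanding kjjjajkjj: k→j, j→kjj, j→kjj, j→kjj, a→jaj, j→kjj, k→j, j→kjj, j→kjj. Concatenated: j kjj kjj kjj jaj kjj j kjj kjj.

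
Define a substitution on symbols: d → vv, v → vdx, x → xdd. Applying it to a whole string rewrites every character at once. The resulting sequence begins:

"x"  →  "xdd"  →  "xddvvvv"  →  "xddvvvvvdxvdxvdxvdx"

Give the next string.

xddvvvvvdxvdxvdxvdxvdxvvxddvdxvvxddvdxvvxddvdxvvxdd

Applying the rule to each of the 19 symbols of xddvvvvvdxvdxvdxvdx gives the pieces xdd vv vv vdx vdx vdx vdx vdx vv xdd vdx vv xdd vdx vv xdd vdx vv xdd, which concatenate to the answer.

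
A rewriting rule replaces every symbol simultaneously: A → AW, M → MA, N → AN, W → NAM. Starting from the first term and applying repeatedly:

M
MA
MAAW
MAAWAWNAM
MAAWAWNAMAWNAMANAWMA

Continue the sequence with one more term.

φ(MAAWAWNAMAWNAMANAWMA) expands symbol-by-symbol to MA AW AW NAM AW NAM AN AW MA AW NAM AN AW MA AW AN AW NAM MA AW; joining the 20 pieces gives the next term.

MAAWAWNAMAWNAMANAWMAAWNAMANAWMAAWANAWNAMMAAW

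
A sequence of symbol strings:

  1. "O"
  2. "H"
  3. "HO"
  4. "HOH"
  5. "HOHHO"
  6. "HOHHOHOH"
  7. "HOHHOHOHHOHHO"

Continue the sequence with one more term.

From term 3 onward, concatenate the last term with the second-to-last: H·O = HO, HO·H = HOH, …
So term 8 is HOHHOHOHHOHHO·HOHHOHOH.

HOHHOHOHHOHHOHOHHOHOH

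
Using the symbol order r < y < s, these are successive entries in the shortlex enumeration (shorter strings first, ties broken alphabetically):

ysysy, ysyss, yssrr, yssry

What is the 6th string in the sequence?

yssyr

Stepping forward 2 times from yssry: yssry → yssrs, then the target.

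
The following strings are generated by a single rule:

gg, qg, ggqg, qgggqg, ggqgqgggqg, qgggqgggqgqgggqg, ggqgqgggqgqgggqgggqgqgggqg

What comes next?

qgggqgggqgqgggqgggqgqgggqgqgggqgggqgqgggqg

From term 3 onward, concatenate the second-to-last term with the last: gg·qg = ggqg, qg·ggqg = qgggqg, …
So term 8 is qgggqgggqgqgggqg·ggqgqgggqgqgggqgggqgqgggqg.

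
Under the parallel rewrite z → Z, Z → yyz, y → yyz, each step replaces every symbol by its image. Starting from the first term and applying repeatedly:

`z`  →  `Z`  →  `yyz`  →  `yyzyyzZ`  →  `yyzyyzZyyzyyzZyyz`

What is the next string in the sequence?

Applying the rule to each of the 17 symbols of yyzyyzZyyzyyzZyyz gives the pieces yyz yyz Z yyz yyz Z yyz yyz yyz Z yyz yyz Z yyz yyz yyz Z, which concatenate to the answer.

yyzyyzZyyzyyzZyyzyyzyyzZyyzyyzZyyzyyzyyzZ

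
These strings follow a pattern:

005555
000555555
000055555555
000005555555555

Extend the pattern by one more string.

000000555555555555

The n-th term is n 0's then 2n 5's, where the shown terms are n = 2, 3, 4, 5.
For the next term, n = 6, so the run lengths are 6, 12.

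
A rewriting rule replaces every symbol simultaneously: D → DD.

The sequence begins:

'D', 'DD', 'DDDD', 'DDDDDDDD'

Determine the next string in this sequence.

DDDDDDDDDDDDDDDD

Apply φ to DDDDDDDD symbol by symbol: D→DD, D→DD, D→DD, D→DD, D→DD, D→DD, D→DD, D→DD; joined: DD DD DD DD DD DD DD DD.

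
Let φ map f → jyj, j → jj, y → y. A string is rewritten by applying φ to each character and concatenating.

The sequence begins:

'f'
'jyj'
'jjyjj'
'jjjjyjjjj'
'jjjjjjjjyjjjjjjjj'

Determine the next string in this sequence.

jjjjjjjjjjjjjjjjyjjjjjjjjjjjjjjjj

Applying the rule to each of the 17 symbols of jjjjjjjjyjjjjjjjj gives the pieces jj jj jj jj jj jj jj jj y jj jj jj jj jj jj jj jj, which concatenate to the answer.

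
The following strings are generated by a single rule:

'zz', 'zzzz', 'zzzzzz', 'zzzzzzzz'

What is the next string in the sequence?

zzzzzzzzzz

Every step adds z to the front and z to the end of the previous string.
So the next term is z·zzzzzzzz·z.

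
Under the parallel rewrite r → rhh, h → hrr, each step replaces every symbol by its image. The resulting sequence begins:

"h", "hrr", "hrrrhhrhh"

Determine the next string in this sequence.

hrrrhhrhhrhhhrrhrrrhhhrrhrr

Expanding hrrrhhrhh: h→hrr, r→rhh, r→rhh, r→rhh, h→hrr, h→hrr, r→rhh, h→hrr, h→hrr. Concatenated: hrr rhh rhh rhh hrr hrr rhh hrr hrr.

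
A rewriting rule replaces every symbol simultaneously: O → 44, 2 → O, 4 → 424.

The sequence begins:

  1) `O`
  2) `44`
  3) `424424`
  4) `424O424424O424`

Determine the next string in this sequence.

424O42444424O424424O42444424O424

φ(424O424424O424) expands symbol-by-symbol to 424 O 424 44 424 O 424 424 O 424 44 424 O 424; joining the 14 pieces gives the next term.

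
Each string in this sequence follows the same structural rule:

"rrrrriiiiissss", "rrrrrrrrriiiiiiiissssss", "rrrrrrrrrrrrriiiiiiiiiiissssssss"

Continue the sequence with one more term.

rrrrrrrrrrrrrrrrriiiiiiiiiiiiiissssssssss

Each string has the form r^{4n+1} i^{3n+2} s^{2n+2} (n = 1, 2, …).
Setting n = 4 gives 17, 14, 10 characters in each block.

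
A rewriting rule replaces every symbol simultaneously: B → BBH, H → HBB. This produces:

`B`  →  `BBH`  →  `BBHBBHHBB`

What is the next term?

BBHBBHHBBBBHBBHHBBHBBBBHBBH

Rewriting each symbol of BBHBBHHBB: B→BBH, B→BBH, H→HBB, B→BBH, B→BBH, H→HBB, H→HBB, B→BBH, B→BBH, which concatenates to BBH BBH HBB BBH BBH HBB HBB BBH BBH.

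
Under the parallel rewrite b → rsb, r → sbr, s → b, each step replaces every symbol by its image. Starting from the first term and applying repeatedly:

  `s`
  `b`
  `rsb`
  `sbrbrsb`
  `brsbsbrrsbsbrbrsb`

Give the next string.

rsbsbrbrsbbrsbsbrsbrbrsbbrsbsbrrsbsbrbrsb

Replace each of the 17 characters of brsbsbrrsbsbrbrsb in place — rsb sbr b rsb b rsb sbr sbr b rsb b rsb sbr rsb sbr b rsb — and concatenate.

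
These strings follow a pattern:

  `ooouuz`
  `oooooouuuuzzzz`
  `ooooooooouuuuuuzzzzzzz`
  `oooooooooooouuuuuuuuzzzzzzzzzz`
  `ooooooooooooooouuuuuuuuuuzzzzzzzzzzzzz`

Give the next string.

The n-th term is 3n o's then 2n u's then 3n-2 z's (n = 1, 2, …).
Setting n = 6 gives 18, 12, 16 characters in each block.

oooooooooooooooooouuuuuuuuuuuuzzzzzzzzzzzzzzzz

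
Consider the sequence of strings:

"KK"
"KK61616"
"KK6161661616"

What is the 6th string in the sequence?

KK6161661616616166161661616

Every step adds 61616 to the end: s(k+1) = s(k)·61616.
From KK6161661616, 3 further steps: KK6161661616 → KK616166161661616 → KK61616616166161661616 → (answer).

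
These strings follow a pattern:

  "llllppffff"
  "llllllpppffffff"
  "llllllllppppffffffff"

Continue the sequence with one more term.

llllllllllpppppffffffffff

Term n consists of 2n l's, followed by n p's, followed by 2n f's, where the shown terms are n = 2, 3, 4.
At n = 5 the blocks have lengths 10, 5, 10.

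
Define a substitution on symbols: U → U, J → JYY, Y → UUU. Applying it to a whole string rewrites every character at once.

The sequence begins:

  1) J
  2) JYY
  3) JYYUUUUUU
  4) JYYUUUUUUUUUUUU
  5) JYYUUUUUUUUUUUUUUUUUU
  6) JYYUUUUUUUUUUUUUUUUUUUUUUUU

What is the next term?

Applying the rule to each of the 27 symbols of JYYUUUUUUUUUUUUUUUUUUUUUUUU gives the pieces JYY UUU UUU U U U U U U U U U U U U U U U U U U U U U U U U, which concatenate to the answer.

JYYUUUUUUUUUUUUUUUUUUUUUUUUUUUUUU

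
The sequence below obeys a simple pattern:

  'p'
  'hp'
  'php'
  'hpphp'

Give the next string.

phphpphp

From term 3 onward, concatenate the second-to-last term with the last: p·hp = php, hp·php = hpphp, …
Continuing: php · hpphp gives term 5.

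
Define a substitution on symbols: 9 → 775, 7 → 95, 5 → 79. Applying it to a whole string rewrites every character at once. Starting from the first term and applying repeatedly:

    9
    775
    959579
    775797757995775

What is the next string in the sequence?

φ(775797757995775) expands symbol-by-symbol to 95 95 79 95 775 95 95 79 95 775 775 79 95 95 79; joining the 15 pieces gives the next term.

959579957759595799577577579959579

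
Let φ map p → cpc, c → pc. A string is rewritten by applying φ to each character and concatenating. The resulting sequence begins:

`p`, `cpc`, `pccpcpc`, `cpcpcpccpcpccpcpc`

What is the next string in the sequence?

Rewriting the 17 symbols of cpcpcpccpcpccpcpc one by one yields pc cpc pc cpc pc cpc pc pc cpc pc cpc pc pc cpc pc cpc pc; concatenated:

pccpcpccpcpccpcpcpccpcpccpcpcpccpcpccpcpc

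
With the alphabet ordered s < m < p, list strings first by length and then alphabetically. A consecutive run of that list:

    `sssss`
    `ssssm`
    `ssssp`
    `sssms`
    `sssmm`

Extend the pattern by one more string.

sssmp

The successor of sssmm increments the rightmost position that isn't already p and resets every position after it to s.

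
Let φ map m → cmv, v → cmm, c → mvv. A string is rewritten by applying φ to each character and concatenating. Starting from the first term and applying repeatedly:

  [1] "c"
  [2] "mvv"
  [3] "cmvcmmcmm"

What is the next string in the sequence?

Rewriting each symbol of cmvcmmcmm: c→mvv, m→cmv, v→cmm, c→mvv, m→cmv, m→cmv, c→mvv, m→cmv, m→cmv, which concatenates to mvv cmv cmm mvv cmv cmv mvv cmv cmv.

mvvcmvcmmmvvcmvcmvmvvcmvcmv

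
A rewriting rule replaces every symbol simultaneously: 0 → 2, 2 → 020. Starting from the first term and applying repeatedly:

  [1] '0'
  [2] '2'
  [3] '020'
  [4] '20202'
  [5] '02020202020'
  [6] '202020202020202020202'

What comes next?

Replace each of the 21 characters of 202020202020202020202 in place — 020 2 020 2 020 2 020 2 020 2 020 2 020 2 020 2 020 2 020 2 020 — and concatenate.

0202020202020202020202020202020202020202020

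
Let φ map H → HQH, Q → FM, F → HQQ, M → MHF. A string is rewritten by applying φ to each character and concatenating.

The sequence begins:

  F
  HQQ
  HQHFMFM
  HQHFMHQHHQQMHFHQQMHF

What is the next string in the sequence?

Applying the rule to each of the 20 symbols of HQHFMHQHHQQMHFHQQMHF gives the pieces HQH FM HQH HQQ MHF HQH FM HQH HQH FM FM MHF HQH HQQ HQH FM FM MHF HQH HQQ, which concatenate to the answer.

HQHFMHQHHQQMHFHQHFMHQHHQHFMFMMHFHQHHQQHQHFMFMMHFHQHHQQ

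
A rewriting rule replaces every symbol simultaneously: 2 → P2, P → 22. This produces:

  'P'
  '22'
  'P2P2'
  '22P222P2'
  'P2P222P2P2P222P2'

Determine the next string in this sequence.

Rewriting the 16 symbols of P2P222P2P2P222P2 one by one yields 22 P2 22 P2 P2 P2 22 P2 22 P2 22 P2 P2 P2 22 P2; concatenated:

22P222P2P2P222P222P222P2P2P222P2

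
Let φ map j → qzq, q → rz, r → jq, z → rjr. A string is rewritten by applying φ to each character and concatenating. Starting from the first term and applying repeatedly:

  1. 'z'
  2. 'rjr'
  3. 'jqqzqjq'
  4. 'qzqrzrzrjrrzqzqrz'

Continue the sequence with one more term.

rzrjrrzjqrjrjqrjrjqqzqjqjqrjrrzrjrrzjqrjr

Replace each of the 17 characters of qzqrzrzrjrrzqzqrz in place — rz rjr rz jq rjr jq rjr jq qzq jq jq rjr rz rjr rz jq rjr — and concatenate.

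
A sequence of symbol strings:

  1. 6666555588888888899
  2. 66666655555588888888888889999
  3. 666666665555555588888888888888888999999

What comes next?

6666666666555555555588888888888888888888899999999

Term n consists of 2n 6's, followed by 2n 5's, followed by 4n+1 8's, followed by 2n-2 9's, where the shown terms are n = 2, 3, 4.
At n = 5 the blocks have lengths 10, 10, 21, 8.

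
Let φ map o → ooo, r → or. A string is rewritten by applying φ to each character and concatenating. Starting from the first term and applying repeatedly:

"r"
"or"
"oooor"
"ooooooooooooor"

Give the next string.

Rewriting the 14 symbols of ooooooooooooor one by one yields ooo ooo ooo ooo ooo ooo ooo ooo ooo ooo ooo ooo ooo or; concatenated:

oooooooooooooooooooooooooooooooooooooooor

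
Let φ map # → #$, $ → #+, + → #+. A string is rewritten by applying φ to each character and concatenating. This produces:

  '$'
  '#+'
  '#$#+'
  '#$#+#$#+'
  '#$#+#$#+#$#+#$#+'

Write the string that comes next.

φ(#$#+#$#+#$#+#$#+) expands symbol-by-symbol to #$ #+ #$ #+ #$ #+ #$ #+ #$ #+ #$ #+ #$ #+ #$ #+; joining the 16 pieces gives the next term.

#$#+#$#+#$#+#$#+#$#+#$#+#$#+#$#+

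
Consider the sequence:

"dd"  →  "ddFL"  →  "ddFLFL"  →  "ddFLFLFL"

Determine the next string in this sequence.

ddFLFLFLFL

The strings grow by a fixed suffix FL each time.
So the next term is ddFLFLFL·FL.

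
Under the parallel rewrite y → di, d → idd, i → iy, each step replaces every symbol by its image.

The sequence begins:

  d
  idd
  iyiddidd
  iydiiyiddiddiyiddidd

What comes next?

iydiiddiyiydiiyiddiddiyiddiddiydiiyiddiddiyiddidd

Replace each of the 20 characters of iydiiyiddiddiyiddidd in place — iy di idd iy iy di iy idd idd iy idd idd iy di iy idd idd iy idd idd — and concatenate.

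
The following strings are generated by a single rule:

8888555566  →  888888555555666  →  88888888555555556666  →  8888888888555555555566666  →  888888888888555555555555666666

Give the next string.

The n-th term is 2n 8's then 2n 5's then n 6's, where the shown terms are n = 2, 3, 4, 5, 6.
Setting n = 7 gives 14, 14, 7 characters in each block.

88888888888888555555555555556666666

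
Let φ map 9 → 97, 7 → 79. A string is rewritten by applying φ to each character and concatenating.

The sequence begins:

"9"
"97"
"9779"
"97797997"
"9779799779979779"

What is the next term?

Replace each of the 16 characters of 9779799779979779 in place — 97 79 79 97 79 97 97 79 79 97 97 79 97 79 79 97 — and concatenate.

97797997799797797997977997797997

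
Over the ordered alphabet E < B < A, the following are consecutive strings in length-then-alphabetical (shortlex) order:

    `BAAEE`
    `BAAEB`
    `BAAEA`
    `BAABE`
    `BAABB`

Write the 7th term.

BAAAE

Advancing 2 positions from BAABB through BAABB → BAABA reaches term 7.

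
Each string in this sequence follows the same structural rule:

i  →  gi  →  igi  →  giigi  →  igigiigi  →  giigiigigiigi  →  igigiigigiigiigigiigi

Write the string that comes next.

This is a Fibonacci-style word recurrence s(k) = s(k−2)·s(k−1): e.g. i·gi = igi.
Continuing: giigiigigiigi · igigiigigiigiigigiigi gives term 8.

giigiigigiigiigigiigigiigiigigiigi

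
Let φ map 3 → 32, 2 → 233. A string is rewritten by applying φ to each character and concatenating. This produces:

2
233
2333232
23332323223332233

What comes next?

Rewriting the 17 symbols of 23332323223332233 one by one yields 233 32 32 32 233 32 233 32 233 233 32 32 32 233 233 32 32; concatenated:

23332323223332233322332333232322332333232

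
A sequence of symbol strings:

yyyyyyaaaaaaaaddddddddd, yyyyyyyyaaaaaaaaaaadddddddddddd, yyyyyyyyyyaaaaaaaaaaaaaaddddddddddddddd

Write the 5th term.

Term n consists of 2n y's, followed by 3n-1 a's, followed by 3n d's, where the shown terms are n = 3, 4, 5.
At n = 7 the blocks have lengths 14, 20, 21.

yyyyyyyyyyyyyyaaaaaaaaaaaaaaaaaaaaddddddddddddddddddddd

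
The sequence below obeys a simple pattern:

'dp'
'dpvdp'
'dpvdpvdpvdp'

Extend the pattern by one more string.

s(k+1) = s(k)·v·s(k) — each term doubles the last with 'v' between the halves.
Doubling dpvdpvdpvdp with 'v' between the halves:

dpvdpvdpvdpvdpvdpvdpvdp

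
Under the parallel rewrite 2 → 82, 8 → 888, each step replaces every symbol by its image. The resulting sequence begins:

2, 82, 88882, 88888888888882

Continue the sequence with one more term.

88888888888888888888888888888888888888882

φ(88888888888882) expands symbol-by-symbol to 888 888 888 888 888 888 888 888 888 888 888 888 888 82; joining the 14 pieces gives the next term.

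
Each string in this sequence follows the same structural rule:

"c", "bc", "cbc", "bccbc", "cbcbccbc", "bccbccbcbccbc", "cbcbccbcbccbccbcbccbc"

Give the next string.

This is a Fibonacci-style word recurrence s(k) = s(k−2)·s(k−1): e.g. c·bc = cbc.
So term 8 is bccbccbcbccbc·cbcbccbcbccbccbcbccbc.

bccbccbcbccbccbcbccbcbccbccbcbccbc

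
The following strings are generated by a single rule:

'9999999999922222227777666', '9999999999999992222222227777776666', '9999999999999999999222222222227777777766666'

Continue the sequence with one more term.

9999999999999999999999922222222222227777777777666666

Reading off run lengths: 9 runs 11, 15, 19; 2 runs 7, 9, 11; 7 runs 4, 6, 8; 6 runs 3, 4, 5 — each is linear in n, where the shown terms are n = 3, 4, 5.
At n = 6 the blocks have lengths 23, 13, 10, 6.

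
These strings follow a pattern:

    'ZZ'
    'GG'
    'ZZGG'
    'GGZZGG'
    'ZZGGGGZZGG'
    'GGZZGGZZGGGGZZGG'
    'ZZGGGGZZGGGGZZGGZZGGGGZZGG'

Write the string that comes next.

From term 3 onward, concatenate the second-to-last term with the last: ZZ·GG = ZZGG, GG·ZZGG = GGZZGG, …
So term 8 is GGZZGGZZGGGGZZGG·ZZGGGGZZGGGGZZGGZZGGGGZZGG.

GGZZGGZZGGGGZZGGZZGGGGZZGGGGZZGGZZGGGGZZGG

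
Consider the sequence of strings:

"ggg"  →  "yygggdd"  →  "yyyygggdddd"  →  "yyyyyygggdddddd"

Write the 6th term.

yyyyyyyyyygggdddddddddd

Every step adds yy to the front and dd to the end of the previous string.
From yyyyyygggdddddd, 2 further steps: yyyyyygggdddddd → yyyyyyyygggdddddddd → (answer).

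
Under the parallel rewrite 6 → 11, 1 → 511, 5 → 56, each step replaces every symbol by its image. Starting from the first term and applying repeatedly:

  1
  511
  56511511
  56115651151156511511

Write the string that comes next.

Rewriting the 20 symbols of 56115651151156511511 one by one yields 56 11 511 511 56 11 56 511 511 56 511 511 56 11 56 511 511 56 511 511; concatenated:

56115115115611565115115651151156115651151156511511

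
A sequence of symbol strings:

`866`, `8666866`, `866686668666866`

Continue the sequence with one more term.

Each string is two copies of the previous one joined by '6'.
One more doubling of 866686668666866 gives the answer.

8666866686668666866686668666866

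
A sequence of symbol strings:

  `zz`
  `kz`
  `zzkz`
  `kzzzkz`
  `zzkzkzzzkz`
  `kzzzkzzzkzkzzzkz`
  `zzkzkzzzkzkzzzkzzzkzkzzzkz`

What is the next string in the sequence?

kzzzkzzzkzkzzzkzzzkzkzzzkzkzzzkzzzkzkzzzkz

From term 3 onward, concatenate the second-to-last term with the last: zz·kz = zzkz, kz·zzkz = kzzzkz, …
So term 8 is kzzzkzzzkzkzzzkz·zzkzkzzzkzkzzzkzzzkzkzzzkz.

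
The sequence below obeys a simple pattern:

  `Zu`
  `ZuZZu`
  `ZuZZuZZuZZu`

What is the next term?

Each string is two copies of the previous one joined by 'Z'.
So the next term is two copies of ZuZZuZZuZZu with 'Z' between the halves.

ZuZZuZZuZZuZZuZZuZZuZZu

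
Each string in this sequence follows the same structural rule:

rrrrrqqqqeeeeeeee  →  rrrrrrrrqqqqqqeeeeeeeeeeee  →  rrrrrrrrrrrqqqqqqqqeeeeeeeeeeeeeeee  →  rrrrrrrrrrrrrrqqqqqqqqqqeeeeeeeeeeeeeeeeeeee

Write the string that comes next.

Each string has the form r^{3n-1} q^{2n} e^{4n}, where the shown terms are n = 2, 3, 4, 5.
Setting n = 6 gives 17, 12, 24 characters in each block.

rrrrrrrrrrrrrrrrrqqqqqqqqqqqqeeeeeeeeeeeeeeeeeeeeeeee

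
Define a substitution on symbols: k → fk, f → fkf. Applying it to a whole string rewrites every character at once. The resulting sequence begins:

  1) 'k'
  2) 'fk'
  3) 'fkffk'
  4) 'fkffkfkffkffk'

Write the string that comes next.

Replace each of the 13 characters of fkffkfkffkffk in place — fkf fk fkf fkf fk fkf fk fkf fkf fk fkf fkf fk — and concatenate.

fkffkfkffkffkfkffkfkffkffkfkffkffk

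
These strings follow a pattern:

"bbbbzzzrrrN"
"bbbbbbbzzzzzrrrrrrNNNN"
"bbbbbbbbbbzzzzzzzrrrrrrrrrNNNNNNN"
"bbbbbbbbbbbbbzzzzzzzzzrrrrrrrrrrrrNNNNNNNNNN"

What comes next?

bbbbbbbbbbbbbbbbzzzzzzzzzzzrrrrrrrrrrrrrrrNNNNNNNNNNNNN

Each string has the form b^{3n+1} z^{2n+1} r^{3n} N^{3n-2} (n = 1, 2, …).
Setting n = 5 gives 16, 11, 15, 13 characters in each block.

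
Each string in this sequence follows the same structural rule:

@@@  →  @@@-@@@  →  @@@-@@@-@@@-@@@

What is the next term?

Each string is two copies of the previous one joined by '-'.
Doubling @@@-@@@-@@@-@@@ with '-' between the halves:

@@@-@@@-@@@-@@@-@@@-@@@-@@@-@@@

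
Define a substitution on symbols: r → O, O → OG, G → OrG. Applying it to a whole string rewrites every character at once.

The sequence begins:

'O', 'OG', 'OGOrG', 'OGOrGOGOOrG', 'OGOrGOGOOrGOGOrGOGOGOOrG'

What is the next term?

OGOrGOGOOrGOGOrGOGOGOOrGOGOrGOGOOrGOGOrGOGOrGOGOGOOrG

Applying the rule to each of the 24 symbols of OGOrGOGOOrGOGOrGOGOGOOrG gives the pieces OG OrG OG O OrG OG OrG OG OG O OrG OG OrG OG O OrG OG OrG OG OrG OG OG O OrG, which concatenate to the answer.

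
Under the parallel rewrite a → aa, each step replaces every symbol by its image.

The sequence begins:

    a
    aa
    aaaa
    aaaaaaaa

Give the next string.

Expanding aaaaaaaa: a→aa, a→aa, a→aa, a→aa, a→aa, a→aa, a→aa, a→aa. Concatenated: aa aa aa aa aa aa aa aa.

aaaaaaaaaaaaaaaa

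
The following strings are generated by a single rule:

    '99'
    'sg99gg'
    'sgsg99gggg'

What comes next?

Every step adds sg to the front and gg to the end of the previous string.
One more step from sgsg99gggg gives the answer.

sgsgsg99gggggg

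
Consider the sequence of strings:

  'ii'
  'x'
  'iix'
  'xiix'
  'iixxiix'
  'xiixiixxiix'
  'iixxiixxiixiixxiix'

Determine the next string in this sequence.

Each term (from the third on) is the two preceding terms concatenated in order: term 3 = ii·x = iix.
Continuing: xiixiixxiix · iixxiixxiixiixxiix gives term 8.

xiixiixxiixiixxiixxiixiixxiix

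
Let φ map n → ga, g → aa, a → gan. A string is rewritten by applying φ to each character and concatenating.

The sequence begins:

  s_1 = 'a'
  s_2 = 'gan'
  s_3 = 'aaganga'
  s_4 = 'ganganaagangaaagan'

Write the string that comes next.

φ(ganganaagangaaagan) expands symbol-by-symbol to aa gan ga aa gan ga gan gan aa gan ga aa gan gan gan aa gan ga; joining the 18 pieces gives the next term.

aagangaaagangaganganaagangaaaganganganaaganga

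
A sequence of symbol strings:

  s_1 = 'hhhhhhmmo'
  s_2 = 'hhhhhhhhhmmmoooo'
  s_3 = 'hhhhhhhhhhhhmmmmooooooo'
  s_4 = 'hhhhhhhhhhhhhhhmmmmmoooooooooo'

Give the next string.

hhhhhhhhhhhhhhhhhhmmmmmmooooooooooooo

Each string has the form h^{3n+3} m^{n+1} o^{3n-2} (n = 1, 2, …).
Setting n = 5 gives 18, 6, 13 characters in each block.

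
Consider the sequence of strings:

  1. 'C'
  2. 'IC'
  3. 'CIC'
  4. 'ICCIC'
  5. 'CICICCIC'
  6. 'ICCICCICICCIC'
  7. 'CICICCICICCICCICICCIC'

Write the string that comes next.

This is a Fibonacci-style word recurrence s(k) = s(k−2)·s(k−1): e.g. C·IC = CIC.
The next term joins ICCICCICICCIC and CICICCICICCICCICICCIC.

ICCICCICICCICCICICCICICCICCICICCIC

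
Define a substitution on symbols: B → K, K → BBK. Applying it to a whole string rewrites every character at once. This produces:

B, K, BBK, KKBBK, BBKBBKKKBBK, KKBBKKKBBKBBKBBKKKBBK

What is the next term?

Rewriting the 21 symbols of KKBBKKKBBKBBKBBKKKBBK one by one yields BBK BBK K K BBK BBK BBK K K BBK K K BBK K K BBK BBK BBK K K BBK; concatenated:

BBKBBKKKBBKBBKBBKKKBBKKKBBKKKBBKBBKBBKKKBBK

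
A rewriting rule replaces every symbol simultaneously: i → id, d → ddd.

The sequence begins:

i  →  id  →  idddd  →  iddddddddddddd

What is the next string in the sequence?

Replace each of the 14 characters of iddddddddddddd in place — id ddd ddd ddd ddd ddd ddd ddd ddd ddd ddd ddd ddd ddd — and concatenate.

idddddddddddddddddddddddddddddddddddddddd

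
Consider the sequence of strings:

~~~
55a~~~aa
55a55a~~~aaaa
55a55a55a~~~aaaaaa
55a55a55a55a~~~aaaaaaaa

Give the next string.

55a55a55a55a55a~~~aaaaaaaaaa

Each term wraps the previous one in 55a on the left and aa on the right.
So the next term is 55a·55a55a55a55a~~~aaaaaaaa·aa.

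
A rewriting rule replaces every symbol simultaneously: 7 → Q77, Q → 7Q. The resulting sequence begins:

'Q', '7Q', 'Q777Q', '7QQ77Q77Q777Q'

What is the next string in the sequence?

φ(7QQ77Q77Q777Q) expands symbol-by-symbol to Q77 7Q 7Q Q77 Q77 7Q Q77 Q77 7Q Q77 Q77 Q77 7Q; joining the 13 pieces gives the next term.

Q777Q7QQ77Q777QQ77Q777QQ77Q77Q777Q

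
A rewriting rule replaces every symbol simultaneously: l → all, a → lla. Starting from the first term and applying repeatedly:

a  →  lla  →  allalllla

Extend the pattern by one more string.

Expanding allalllla: a→lla, l→all, l→all, a→lla, l→all, l→all, l→all, l→all, a→lla. Concatenated: lla all all lla all all all all lla.

llaallallllaallallallalllla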